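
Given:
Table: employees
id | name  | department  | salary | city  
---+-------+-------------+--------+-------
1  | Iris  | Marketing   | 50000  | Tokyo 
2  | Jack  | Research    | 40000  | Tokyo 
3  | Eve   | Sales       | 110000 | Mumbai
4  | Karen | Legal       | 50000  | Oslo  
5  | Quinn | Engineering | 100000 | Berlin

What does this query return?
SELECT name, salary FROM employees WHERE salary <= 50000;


Filtering: salary <= 50000
Matching: 3 rows

3 rows:
Iris, 50000
Jack, 40000
Karen, 50000


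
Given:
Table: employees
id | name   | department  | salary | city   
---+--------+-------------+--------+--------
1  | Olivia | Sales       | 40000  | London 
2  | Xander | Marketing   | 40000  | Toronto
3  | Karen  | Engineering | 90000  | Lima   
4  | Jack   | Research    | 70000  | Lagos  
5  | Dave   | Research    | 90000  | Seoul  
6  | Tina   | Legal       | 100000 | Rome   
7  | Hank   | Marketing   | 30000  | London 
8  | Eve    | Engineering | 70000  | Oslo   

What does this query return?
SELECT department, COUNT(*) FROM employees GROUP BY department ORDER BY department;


Assigning each row to its department group:
  Olivia -> Sales
  Xander -> Marketing
  Karen -> Engineering
  Jack -> Research
  Dave -> Research
  Tina -> Legal
  Hank -> Marketing
  Eve -> Engineering


5 groups:
Engineering, 2
Legal, 1
Marketing, 2
Research, 2
Sales, 1


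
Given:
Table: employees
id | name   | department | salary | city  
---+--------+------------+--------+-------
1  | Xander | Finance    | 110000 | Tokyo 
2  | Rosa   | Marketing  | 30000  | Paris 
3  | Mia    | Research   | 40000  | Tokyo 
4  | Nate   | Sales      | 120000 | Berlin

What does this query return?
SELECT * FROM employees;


SELECT * returns all 4 rows with all columns

4 rows:
1, Xander, Finance, 110000, Tokyo
2, Rosa, Marketing, 30000, Paris
3, Mia, Research, 40000, Tokyo
4, Nate, Sales, 120000, Berlin


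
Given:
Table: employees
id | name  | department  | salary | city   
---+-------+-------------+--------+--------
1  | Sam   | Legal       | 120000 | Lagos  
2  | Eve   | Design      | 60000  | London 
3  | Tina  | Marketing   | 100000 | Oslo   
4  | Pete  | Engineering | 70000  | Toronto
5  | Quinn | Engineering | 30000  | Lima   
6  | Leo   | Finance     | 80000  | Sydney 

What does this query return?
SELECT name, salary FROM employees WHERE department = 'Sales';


Filtering: department = 'Sales'
Matching rows: 0

Empty result set (0 rows)


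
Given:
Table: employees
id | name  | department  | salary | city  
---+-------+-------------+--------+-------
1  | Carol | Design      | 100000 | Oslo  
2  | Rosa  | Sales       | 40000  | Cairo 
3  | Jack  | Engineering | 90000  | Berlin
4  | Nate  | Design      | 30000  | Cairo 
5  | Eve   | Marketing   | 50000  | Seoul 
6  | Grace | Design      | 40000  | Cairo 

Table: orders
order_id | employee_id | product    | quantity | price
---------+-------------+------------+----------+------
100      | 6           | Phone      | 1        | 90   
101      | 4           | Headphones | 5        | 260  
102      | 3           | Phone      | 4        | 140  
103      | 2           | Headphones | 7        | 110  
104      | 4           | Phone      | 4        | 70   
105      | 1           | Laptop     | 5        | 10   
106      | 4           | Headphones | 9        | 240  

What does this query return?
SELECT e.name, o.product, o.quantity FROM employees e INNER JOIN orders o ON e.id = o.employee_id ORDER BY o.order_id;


Joining employees.id = orders.employee_id:
  employee Grace (id=6) -> order Phone
  employee Nate (id=4) -> order Headphones
  employee Jack (id=3) -> order Phone
  employee Rosa (id=2) -> order Headphones
  employee Nate (id=4) -> order Phone
  employee Carol (id=1) -> order Laptop
  employee Nate (id=4) -> order Headphones


7 rows:
Grace, Phone, 1
Nate, Headphones, 5
Jack, Phone, 4
Rosa, Headphones, 7
Nate, Phone, 4
Carol, Laptop, 5
Nate, Headphones, 9


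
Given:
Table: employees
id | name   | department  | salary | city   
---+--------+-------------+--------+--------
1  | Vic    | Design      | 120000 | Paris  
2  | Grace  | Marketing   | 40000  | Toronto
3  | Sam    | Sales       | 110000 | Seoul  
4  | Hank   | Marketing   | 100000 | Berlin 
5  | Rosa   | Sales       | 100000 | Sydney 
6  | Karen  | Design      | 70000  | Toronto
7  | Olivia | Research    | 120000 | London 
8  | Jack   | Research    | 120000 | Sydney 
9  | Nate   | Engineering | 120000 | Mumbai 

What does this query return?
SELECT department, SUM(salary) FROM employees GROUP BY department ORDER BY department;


Summing salary within each department:
  Design: 120000 + 70000 = 190000
  Engineering: 120000 = 120000
  Marketing: 40000 + 100000 = 140000
  Research: 120000 + 120000 = 240000
  Sales: 110000 + 100000 = 210000


5 groups:
Design, 190000
Engineering, 120000
Marketing, 140000
Research, 240000
Sales, 210000


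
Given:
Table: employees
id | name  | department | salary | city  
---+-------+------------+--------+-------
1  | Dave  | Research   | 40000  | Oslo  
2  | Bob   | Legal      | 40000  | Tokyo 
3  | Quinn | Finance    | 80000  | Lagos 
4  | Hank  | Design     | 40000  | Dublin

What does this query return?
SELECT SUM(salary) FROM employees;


SUM(salary) = 40000 + 40000 + 80000 + 40000 = 200000

200000


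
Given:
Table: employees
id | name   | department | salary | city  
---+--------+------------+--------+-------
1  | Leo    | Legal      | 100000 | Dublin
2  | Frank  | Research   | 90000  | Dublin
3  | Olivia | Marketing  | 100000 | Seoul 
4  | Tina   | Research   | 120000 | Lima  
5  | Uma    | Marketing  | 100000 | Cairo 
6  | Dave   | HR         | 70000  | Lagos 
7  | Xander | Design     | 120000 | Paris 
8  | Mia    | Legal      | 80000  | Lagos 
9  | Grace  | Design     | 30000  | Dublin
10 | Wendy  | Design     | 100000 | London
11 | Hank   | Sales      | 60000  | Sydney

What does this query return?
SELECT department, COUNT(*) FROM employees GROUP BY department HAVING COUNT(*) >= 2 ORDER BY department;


Groups with count >= 2:
  Design: 3 -> PASS
  Legal: 2 -> PASS
  Marketing: 2 -> PASS
  Research: 2 -> PASS
  HR: 1 -> filtered out
  Sales: 1 -> filtered out


4 groups:
Design, 3
Legal, 2
Marketing, 2
Research, 2


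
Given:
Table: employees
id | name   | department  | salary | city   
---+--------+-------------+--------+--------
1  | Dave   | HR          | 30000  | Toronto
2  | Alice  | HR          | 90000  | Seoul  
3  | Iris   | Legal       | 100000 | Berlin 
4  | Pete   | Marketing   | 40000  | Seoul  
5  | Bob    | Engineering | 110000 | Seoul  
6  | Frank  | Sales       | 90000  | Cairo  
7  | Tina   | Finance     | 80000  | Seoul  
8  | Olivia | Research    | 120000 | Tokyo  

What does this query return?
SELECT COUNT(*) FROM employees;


COUNT(*) counts all rows

8


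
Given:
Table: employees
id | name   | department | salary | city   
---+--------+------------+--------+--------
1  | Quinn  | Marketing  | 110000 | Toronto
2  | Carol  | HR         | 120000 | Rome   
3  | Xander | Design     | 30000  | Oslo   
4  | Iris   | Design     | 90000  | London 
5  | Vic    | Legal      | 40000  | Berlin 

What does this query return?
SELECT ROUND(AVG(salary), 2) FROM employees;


SUM(salary) = 390000
COUNT = 5
ROUND(AVG, 2) = ROUND(390000 / 5, 2) = 78000.0

78000.0


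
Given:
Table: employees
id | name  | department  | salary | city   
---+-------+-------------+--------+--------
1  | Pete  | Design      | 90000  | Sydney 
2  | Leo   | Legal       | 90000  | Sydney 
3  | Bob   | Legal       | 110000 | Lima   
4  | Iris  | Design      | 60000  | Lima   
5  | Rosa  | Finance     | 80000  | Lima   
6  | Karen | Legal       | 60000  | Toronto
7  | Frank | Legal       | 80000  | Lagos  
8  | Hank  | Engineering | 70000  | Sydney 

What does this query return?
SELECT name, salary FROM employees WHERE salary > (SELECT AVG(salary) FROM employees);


Subquery: AVG(salary) = 80000.0
Filtering: salary > 80000.0
  Pete (90000) -> MATCH
  Leo (90000) -> MATCH
  Bob (110000) -> MATCH


3 rows:
Pete, 90000
Leo, 90000
Bob, 110000


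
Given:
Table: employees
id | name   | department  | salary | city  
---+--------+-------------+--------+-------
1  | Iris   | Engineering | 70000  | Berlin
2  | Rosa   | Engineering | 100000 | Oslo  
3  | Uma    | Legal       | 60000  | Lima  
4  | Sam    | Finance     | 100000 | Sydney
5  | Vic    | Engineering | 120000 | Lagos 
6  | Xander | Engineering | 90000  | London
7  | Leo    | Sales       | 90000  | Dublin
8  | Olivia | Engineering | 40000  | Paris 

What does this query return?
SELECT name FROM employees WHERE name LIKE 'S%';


LIKE 'S%' matches names starting with 'S'
Matching: 1

1 rows:
Sam


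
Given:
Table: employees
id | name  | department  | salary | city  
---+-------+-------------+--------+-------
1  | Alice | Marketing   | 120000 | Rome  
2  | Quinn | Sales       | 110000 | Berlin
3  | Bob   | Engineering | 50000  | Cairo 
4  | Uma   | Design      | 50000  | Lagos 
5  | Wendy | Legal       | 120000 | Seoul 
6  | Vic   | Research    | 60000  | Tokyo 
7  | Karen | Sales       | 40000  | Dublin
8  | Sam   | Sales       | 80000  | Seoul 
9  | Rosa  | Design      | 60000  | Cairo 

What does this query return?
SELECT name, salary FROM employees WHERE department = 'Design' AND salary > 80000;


Filtering: department = 'Design' AND salary > 80000
Matching: 0 rows

Empty result set (0 rows)


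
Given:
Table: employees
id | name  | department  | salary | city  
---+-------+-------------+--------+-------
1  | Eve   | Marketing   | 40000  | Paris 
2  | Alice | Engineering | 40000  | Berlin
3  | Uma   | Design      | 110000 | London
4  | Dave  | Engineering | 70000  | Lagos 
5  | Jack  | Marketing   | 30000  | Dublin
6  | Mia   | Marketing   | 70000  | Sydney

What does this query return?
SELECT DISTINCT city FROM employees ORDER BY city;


All 'city' values (row order): Paris, Berlin, London, Lagos, Dublin, Sydney
Removing duplicates leaves 6 unique value(s).

6 values:
Berlin
Dublin
Lagos
London
Paris
Sydney


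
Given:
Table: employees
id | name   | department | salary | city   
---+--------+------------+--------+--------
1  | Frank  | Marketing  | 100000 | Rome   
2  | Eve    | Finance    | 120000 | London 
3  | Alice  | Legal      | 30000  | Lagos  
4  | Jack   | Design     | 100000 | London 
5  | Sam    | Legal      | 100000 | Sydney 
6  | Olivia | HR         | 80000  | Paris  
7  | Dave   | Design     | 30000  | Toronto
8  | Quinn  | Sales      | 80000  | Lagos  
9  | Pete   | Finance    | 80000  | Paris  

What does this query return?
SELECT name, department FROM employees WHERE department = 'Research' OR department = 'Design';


Filtering: department = 'Research' OR 'Design'
Matching: 2 rows

2 rows:
Jack, Design
Dave, Design


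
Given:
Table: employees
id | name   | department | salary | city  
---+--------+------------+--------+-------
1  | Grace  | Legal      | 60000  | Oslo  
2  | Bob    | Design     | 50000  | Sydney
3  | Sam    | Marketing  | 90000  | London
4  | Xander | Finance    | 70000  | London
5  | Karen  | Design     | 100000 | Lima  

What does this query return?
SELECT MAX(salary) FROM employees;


Salaries: 60000, 50000, 90000, 70000, 100000
MAX = 100000

100000


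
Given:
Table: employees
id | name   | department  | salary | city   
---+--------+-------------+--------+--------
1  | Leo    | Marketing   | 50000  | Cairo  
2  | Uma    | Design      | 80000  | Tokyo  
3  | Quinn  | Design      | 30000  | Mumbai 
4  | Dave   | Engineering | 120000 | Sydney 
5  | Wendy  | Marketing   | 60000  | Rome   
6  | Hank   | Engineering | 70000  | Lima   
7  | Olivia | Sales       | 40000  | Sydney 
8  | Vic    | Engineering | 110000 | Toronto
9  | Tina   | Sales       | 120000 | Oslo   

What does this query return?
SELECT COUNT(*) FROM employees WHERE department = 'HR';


Counting rows where department = 'HR'


0


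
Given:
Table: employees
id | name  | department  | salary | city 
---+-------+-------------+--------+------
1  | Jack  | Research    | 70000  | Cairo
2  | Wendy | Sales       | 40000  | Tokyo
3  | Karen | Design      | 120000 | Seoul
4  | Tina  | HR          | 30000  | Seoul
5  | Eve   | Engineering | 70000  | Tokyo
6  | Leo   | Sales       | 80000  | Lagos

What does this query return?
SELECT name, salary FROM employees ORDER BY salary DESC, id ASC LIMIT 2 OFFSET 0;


Sort by salary DESC (id ASC tiebreak), then skip 0 and take 2
Rows 1 through 2

2 rows:
Karen, 120000
Leo, 80000


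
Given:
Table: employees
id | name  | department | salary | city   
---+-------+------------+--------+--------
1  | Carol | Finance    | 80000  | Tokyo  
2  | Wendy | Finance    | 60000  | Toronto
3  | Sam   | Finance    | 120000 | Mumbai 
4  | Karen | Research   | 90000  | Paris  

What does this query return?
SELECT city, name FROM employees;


Projecting columns: city, name

4 rows:
Tokyo, Carol
Toronto, Wendy
Mumbai, Sam
Paris, Karen


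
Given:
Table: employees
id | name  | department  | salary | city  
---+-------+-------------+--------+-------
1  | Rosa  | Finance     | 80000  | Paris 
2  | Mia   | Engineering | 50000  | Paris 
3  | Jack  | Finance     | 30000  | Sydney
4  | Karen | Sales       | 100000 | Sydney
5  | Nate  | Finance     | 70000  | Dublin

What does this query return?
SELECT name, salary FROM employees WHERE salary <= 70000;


Filtering: salary <= 70000
Matching: 3 rows

3 rows:
Mia, 50000
Jack, 30000
Nate, 70000


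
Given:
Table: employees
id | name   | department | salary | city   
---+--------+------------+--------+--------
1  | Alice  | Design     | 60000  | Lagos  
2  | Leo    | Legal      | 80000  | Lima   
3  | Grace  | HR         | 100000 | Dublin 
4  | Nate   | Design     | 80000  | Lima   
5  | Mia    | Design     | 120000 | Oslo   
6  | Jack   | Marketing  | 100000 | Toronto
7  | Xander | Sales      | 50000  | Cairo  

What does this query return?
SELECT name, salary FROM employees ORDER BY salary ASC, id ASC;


Sorting by salary ASC, then id ASC for ties

7 rows:
Xander, 50000
Alice, 60000
Leo, 80000
Nate, 80000
Grace, 100000
Jack, 100000
Mia, 120000


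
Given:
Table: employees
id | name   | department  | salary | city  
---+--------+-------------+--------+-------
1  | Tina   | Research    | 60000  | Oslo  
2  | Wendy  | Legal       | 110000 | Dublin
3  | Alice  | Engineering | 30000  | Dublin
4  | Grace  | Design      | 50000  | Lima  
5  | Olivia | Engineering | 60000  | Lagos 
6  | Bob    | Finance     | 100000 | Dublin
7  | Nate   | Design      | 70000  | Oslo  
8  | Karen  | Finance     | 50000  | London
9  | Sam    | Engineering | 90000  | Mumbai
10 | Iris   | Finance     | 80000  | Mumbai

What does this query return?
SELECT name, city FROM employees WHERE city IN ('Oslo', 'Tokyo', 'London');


Filtering: city IN ('Oslo', 'Tokyo', 'London')
Matching: 3 rows

3 rows:
Tina, Oslo
Nate, Oslo
Karen, London


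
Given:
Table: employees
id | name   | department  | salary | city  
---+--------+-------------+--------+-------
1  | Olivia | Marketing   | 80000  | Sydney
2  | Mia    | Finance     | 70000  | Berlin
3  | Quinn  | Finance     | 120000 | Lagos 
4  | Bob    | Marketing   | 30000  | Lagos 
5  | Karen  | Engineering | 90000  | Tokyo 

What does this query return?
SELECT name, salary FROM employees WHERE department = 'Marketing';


Filtering: department = 'Marketing'
Matching rows: 2

2 rows:
Olivia, 80000
Bob, 30000


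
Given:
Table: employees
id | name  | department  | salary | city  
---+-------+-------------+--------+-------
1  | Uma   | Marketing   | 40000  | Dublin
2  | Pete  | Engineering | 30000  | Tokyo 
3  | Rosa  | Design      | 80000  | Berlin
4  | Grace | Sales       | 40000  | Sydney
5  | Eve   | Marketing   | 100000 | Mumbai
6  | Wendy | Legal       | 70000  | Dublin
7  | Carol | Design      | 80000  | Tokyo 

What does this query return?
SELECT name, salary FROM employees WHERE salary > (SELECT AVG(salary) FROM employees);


Subquery: AVG(salary) = 62857.14
Filtering: salary > 62857.14
  Rosa (80000) -> MATCH
  Eve (100000) -> MATCH
  Wendy (70000) -> MATCH
  Carol (80000) -> MATCH


4 rows:
Rosa, 80000
Eve, 100000
Wendy, 70000
Carol, 80000


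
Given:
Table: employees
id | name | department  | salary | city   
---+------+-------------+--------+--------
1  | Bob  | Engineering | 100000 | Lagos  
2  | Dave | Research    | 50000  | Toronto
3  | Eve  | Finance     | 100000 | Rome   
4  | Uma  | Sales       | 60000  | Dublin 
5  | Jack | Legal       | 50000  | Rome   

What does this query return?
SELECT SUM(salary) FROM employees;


SUM(salary) = 100000 + 50000 + 100000 + 60000 + 50000 = 360000

360000


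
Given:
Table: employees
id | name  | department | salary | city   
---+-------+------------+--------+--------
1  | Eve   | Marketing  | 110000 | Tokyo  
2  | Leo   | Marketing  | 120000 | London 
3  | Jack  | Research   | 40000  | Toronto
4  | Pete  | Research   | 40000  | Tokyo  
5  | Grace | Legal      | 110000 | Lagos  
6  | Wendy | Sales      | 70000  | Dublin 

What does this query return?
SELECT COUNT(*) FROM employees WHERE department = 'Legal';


Counting rows where department = 'Legal'
  Grace -> MATCH


1


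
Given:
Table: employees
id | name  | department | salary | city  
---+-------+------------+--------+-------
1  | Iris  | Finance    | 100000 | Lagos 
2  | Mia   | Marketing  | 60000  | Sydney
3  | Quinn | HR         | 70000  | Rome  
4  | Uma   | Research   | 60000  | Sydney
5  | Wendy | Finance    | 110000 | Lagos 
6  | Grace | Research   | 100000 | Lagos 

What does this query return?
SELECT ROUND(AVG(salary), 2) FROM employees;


SUM(salary) = 500000
COUNT = 6
ROUND(AVG, 2) = ROUND(500000 / 6, 2) = 83333.33

83333.33


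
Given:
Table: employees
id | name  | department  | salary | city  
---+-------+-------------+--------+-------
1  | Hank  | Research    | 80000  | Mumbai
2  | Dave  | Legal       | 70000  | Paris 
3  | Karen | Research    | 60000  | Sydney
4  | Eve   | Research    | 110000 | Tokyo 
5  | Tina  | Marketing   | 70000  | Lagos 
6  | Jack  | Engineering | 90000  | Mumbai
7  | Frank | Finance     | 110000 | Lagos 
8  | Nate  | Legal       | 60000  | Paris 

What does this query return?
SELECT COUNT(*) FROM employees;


COUNT(*) counts all rows

8


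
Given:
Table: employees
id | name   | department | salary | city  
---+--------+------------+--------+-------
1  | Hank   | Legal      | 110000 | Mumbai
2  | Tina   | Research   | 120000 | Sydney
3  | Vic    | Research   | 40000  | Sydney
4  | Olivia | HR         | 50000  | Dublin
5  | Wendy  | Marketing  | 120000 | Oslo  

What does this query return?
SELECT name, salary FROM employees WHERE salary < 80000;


Filtering: salary < 80000
Matching: 2 rows

2 rows:
Vic, 40000
Olivia, 50000


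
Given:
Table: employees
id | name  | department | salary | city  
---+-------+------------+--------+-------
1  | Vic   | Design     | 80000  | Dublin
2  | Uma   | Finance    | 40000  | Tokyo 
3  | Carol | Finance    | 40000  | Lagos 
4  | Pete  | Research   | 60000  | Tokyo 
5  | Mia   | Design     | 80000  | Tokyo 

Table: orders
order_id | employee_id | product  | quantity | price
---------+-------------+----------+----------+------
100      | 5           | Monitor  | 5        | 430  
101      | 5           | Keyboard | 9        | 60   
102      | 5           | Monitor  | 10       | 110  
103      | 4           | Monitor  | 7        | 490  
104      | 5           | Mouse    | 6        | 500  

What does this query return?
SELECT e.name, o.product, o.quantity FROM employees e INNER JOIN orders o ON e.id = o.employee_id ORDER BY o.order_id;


Joining employees.id = orders.employee_id:
  employee Mia (id=5) -> order Monitor
  employee Mia (id=5) -> order Keyboard
  employee Mia (id=5) -> order Monitor
  employee Pete (id=4) -> order Monitor
  employee Mia (id=5) -> order Mouse


5 rows:
Mia, Monitor, 5
Mia, Keyboard, 9
Mia, Monitor, 10
Pete, Monitor, 7
Mia, Mouse, 6


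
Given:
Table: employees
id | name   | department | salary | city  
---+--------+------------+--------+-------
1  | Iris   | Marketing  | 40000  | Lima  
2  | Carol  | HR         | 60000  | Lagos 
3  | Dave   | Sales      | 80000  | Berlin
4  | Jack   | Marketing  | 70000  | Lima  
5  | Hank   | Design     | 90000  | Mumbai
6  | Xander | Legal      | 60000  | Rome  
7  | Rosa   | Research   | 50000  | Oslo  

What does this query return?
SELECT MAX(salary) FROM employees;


Salaries: 40000, 60000, 80000, 70000, 90000, 60000, 50000
MAX = 90000

90000


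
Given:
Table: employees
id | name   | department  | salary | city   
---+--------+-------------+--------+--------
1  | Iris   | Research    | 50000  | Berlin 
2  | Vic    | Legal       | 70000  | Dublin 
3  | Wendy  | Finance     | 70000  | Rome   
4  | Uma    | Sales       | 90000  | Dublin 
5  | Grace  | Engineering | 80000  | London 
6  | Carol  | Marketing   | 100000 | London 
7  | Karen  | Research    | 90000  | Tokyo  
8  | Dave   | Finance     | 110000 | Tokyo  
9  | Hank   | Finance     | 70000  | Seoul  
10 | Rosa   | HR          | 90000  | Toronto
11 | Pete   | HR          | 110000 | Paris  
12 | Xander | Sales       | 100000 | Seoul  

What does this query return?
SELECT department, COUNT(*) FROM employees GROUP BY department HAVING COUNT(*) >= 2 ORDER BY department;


Groups with count >= 2:
  Finance: 3 -> PASS
  HR: 2 -> PASS
  Research: 2 -> PASS
  Sales: 2 -> PASS
  Engineering: 1 -> filtered out
  Legal: 1 -> filtered out
  Marketing: 1 -> filtered out


4 groups:
Finance, 3
HR, 2
Research, 2
Sales, 2


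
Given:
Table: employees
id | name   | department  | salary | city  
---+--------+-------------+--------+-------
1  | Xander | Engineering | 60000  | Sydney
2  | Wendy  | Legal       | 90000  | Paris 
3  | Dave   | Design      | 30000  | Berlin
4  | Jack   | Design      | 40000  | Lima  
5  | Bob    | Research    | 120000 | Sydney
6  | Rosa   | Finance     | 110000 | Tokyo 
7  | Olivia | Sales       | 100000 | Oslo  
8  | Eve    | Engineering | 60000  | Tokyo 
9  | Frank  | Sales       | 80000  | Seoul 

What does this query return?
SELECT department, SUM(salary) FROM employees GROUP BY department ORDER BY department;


Summing salary within each department:
  Design: 30000 + 40000 = 70000
  Engineering: 60000 + 60000 = 120000
  Finance: 110000 = 110000
  Legal: 90000 = 90000
  Research: 120000 = 120000
  Sales: 100000 + 80000 = 180000


6 groups:
Design, 70000
Engineering, 120000
Finance, 110000
Legal, 90000
Research, 120000
Sales, 180000


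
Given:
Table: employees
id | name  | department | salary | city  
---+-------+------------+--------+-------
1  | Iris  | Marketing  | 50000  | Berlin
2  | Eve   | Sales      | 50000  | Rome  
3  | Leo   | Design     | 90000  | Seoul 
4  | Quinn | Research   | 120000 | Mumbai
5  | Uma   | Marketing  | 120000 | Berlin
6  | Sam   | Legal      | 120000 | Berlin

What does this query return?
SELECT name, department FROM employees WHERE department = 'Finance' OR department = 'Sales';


Filtering: department = 'Finance' OR 'Sales'
Matching: 1 rows

1 rows:
Eve, Sales


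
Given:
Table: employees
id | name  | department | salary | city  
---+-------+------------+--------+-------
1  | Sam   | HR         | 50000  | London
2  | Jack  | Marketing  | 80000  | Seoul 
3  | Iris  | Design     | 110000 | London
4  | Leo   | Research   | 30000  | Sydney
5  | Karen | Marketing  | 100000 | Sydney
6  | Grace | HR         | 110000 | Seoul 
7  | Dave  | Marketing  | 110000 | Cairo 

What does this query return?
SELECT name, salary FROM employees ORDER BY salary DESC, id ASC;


Sorting by salary DESC, then id ASC for ties

7 rows:
Iris, 110000
Grace, 110000
Dave, 110000
Karen, 100000
Jack, 80000
Sam, 50000
Leo, 30000


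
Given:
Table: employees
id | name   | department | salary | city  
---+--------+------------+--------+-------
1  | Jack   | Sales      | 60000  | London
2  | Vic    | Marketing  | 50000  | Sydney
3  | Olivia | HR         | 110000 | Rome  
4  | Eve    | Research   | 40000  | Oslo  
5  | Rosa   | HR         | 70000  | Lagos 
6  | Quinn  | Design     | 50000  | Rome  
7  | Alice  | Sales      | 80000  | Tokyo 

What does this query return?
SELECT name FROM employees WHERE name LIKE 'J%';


LIKE 'J%' matches names starting with 'J'
Matching: 1

1 rows:
Jack


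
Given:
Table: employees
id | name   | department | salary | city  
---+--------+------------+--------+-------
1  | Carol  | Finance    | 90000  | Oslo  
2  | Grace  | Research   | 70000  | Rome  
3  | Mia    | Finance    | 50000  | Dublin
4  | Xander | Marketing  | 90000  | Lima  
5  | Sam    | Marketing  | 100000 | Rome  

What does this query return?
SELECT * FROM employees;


SELECT * returns all 5 rows with all columns

5 rows:
1, Carol, Finance, 90000, Oslo
2, Grace, Research, 70000, Rome
3, Mia, Finance, 50000, Dublin
4, Xander, Marketing, 90000, Lima
5, Sam, Marketing, 100000, Rome


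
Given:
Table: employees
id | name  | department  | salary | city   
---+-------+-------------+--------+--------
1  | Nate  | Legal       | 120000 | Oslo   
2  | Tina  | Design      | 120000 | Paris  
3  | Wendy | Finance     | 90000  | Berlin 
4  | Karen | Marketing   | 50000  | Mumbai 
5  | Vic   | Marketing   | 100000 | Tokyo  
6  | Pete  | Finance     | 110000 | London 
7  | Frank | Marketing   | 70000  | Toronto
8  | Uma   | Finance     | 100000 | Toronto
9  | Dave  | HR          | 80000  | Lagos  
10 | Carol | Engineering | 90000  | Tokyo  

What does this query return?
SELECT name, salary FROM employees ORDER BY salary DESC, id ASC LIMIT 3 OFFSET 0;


Sort by salary DESC (id ASC tiebreak), then skip 0 and take 3
Rows 1 through 3

3 rows:
Nate, 120000
Tina, 120000
Pete, 110000


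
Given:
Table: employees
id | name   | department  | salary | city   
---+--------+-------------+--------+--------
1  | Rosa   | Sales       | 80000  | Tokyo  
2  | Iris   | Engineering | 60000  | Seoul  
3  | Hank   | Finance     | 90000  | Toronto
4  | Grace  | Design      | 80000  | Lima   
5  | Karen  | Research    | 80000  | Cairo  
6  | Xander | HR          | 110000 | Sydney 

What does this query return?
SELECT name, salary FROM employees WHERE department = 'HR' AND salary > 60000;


Filtering: department = 'HR' AND salary > 60000
Matching: 1 rows

1 rows:
Xander, 110000


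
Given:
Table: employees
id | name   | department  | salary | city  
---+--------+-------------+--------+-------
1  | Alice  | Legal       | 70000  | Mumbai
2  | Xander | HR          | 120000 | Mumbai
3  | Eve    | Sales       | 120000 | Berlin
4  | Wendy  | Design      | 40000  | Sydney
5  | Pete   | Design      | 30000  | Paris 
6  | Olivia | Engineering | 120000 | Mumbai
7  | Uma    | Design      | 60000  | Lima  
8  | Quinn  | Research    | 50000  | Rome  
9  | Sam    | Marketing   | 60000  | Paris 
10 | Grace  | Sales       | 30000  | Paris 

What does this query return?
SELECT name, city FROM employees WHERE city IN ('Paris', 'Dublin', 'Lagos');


Filtering: city IN ('Paris', 'Dublin', 'Lagos')
Matching: 3 rows

3 rows:
Pete, Paris
Sam, Paris
Grace, Paris


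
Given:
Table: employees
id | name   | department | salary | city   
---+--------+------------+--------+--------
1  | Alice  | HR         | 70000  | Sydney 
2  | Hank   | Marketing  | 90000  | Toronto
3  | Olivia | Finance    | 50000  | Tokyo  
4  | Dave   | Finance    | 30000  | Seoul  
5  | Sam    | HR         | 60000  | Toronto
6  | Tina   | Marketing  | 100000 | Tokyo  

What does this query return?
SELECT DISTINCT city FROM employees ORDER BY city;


All 'city' values (row order): Sydney, Toronto, Tokyo, Seoul, Toronto, Tokyo
Removing duplicates leaves 4 unique value(s).

4 values:
Seoul
Sydney
Tokyo
Toronto


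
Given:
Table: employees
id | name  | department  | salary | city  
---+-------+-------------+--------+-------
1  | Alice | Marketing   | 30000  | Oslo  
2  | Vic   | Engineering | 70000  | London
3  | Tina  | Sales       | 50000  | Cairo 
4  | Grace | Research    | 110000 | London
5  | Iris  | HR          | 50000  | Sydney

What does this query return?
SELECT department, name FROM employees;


Projecting columns: department, name

5 rows:
Marketing, Alice
Engineering, Vic
Sales, Tina
Research, Grace
HR, Iris


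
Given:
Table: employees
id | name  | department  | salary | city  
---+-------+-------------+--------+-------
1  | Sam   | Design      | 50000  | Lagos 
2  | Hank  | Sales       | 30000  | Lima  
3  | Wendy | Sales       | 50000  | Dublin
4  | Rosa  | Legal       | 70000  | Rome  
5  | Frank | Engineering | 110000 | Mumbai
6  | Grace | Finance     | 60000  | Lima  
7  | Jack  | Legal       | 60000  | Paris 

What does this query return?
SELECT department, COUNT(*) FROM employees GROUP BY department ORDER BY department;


Assigning each row to its department group:
  Sam -> Design
  Hank -> Sales
  Wendy -> Sales
  Rosa -> Legal
  Frank -> Engineering
  Grace -> Finance
  Jack -> Legal


5 groups:
Design, 1
Engineering, 1
Finance, 1
Legal, 2
Sales, 2


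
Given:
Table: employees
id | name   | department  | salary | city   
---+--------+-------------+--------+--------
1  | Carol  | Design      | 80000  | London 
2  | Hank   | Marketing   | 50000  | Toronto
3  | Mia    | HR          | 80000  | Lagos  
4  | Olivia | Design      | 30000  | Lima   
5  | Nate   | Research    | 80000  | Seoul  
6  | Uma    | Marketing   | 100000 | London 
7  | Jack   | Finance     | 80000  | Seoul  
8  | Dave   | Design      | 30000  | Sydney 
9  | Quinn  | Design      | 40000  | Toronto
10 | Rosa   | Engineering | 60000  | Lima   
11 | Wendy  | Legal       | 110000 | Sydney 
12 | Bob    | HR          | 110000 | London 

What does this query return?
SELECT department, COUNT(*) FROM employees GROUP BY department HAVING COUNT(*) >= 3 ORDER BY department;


Groups with count >= 3:
  Design: 4 -> PASS
  Engineering: 1 -> filtered out
  Finance: 1 -> filtered out
  HR: 2 -> filtered out
  Legal: 1 -> filtered out
  Marketing: 2 -> filtered out
  Research: 1 -> filtered out


1 groups:
Design, 4


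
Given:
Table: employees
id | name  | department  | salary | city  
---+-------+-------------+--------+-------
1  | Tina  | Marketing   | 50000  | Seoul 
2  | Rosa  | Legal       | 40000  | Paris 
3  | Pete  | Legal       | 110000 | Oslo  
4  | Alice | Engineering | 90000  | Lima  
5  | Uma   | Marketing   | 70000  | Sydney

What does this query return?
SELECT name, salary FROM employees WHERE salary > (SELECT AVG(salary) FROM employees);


Subquery: AVG(salary) = 72000.0
Filtering: salary > 72000.0
  Pete (110000) -> MATCH
  Alice (90000) -> MATCH


2 rows:
Pete, 110000
Alice, 90000


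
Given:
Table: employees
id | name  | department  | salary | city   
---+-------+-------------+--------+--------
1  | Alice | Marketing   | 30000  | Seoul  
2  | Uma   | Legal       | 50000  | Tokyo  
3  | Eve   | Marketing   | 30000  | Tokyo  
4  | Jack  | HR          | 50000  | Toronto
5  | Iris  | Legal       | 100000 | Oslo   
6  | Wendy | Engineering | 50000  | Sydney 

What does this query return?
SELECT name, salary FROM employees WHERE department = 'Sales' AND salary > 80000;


Filtering: department = 'Sales' AND salary > 80000
Matching: 0 rows

Empty result set (0 rows)


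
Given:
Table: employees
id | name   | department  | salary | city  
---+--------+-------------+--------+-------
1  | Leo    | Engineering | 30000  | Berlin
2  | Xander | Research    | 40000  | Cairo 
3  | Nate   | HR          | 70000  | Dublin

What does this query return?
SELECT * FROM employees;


SELECT * returns all 3 rows with all columns

3 rows:
1, Leo, Engineering, 30000, Berlin
2, Xander, Research, 40000, Cairo
3, Nate, HR, 70000, Dublin


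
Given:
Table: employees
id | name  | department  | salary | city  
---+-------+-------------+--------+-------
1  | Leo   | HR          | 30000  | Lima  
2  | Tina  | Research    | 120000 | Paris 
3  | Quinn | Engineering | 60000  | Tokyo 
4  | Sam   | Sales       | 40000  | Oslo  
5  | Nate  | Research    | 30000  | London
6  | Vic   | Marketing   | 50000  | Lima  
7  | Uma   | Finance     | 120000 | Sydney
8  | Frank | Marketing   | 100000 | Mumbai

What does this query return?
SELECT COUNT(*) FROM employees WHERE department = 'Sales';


Counting rows where department = 'Sales'
  Sam -> MATCH


1


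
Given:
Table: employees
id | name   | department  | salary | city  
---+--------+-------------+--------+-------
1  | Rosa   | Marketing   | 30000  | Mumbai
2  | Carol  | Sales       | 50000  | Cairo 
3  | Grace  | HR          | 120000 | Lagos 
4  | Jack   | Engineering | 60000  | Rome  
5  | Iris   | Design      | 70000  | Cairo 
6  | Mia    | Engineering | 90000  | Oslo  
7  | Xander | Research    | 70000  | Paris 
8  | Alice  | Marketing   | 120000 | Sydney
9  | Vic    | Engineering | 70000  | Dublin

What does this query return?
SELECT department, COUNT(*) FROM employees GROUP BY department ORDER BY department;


Assigning each row to its department group:
  Rosa -> Marketing
  Carol -> Sales
  Grace -> HR
  Jack -> Engineering
  Iris -> Design
  Mia -> Engineering
  Xander -> Research
  Alice -> Marketing
  Vic -> Engineering


6 groups:
Design, 1
Engineering, 3
HR, 1
Marketing, 2
Research, 1
Sales, 1


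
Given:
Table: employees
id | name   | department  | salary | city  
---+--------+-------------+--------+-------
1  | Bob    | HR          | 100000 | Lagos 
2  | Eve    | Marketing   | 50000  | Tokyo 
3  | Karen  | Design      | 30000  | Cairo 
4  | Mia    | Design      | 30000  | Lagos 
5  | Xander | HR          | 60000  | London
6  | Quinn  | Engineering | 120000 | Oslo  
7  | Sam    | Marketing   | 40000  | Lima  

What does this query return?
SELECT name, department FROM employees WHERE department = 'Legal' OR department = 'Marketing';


Filtering: department = 'Legal' OR 'Marketing'
Matching: 2 rows

2 rows:
Eve, Marketing
Sam, Marketing


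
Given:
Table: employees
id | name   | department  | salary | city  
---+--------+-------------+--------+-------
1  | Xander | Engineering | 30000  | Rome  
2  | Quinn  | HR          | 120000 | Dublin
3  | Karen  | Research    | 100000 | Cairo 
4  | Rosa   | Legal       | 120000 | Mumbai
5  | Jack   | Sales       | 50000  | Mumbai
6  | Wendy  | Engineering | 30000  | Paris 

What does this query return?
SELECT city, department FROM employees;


Projecting columns: city, department

6 rows:
Rome, Engineering
Dublin, HR
Cairo, Research
Mumbai, Legal
Mumbai, Sales
Paris, Engineering


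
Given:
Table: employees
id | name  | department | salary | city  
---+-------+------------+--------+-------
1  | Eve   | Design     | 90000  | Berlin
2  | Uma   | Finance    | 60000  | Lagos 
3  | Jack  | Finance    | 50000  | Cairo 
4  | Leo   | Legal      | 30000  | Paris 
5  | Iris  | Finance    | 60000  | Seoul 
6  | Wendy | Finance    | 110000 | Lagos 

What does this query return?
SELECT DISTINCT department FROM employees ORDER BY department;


All 'department' values (row order): Design, Finance, Finance, Legal, Finance, Finance
Removing duplicates leaves 3 unique value(s).

3 values:
Design
Finance
Legal


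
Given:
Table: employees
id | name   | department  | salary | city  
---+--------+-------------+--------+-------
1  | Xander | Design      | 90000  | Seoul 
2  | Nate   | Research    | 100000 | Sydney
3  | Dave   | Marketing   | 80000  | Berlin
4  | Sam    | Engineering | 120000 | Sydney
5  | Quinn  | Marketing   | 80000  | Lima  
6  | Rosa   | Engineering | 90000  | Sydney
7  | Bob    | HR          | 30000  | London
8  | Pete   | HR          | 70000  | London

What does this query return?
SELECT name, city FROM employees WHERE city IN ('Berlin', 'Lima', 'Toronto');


Filtering: city IN ('Berlin', 'Lima', 'Toronto')
Matching: 2 rows

2 rows:
Dave, Berlin
Quinn, Lima


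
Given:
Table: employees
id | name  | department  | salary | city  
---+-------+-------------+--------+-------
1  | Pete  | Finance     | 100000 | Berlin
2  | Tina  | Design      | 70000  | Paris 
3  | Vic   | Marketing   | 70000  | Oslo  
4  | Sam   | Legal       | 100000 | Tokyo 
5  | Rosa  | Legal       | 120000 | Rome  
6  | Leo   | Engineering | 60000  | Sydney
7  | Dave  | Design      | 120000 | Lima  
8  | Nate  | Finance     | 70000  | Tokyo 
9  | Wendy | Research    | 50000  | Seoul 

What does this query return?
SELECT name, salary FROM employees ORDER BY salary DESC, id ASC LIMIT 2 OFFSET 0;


Sort by salary DESC (id ASC tiebreak), then skip 0 and take 2
Rows 1 through 2

2 rows:
Rosa, 120000
Dave, 120000


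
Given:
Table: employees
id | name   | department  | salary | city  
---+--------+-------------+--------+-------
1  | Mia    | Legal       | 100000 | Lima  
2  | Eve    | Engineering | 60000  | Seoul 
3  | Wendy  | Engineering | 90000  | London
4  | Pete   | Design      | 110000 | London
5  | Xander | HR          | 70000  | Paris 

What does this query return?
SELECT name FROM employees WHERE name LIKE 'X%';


LIKE 'X%' matches names starting with 'X'
Matching: 1

1 rows:
Xander


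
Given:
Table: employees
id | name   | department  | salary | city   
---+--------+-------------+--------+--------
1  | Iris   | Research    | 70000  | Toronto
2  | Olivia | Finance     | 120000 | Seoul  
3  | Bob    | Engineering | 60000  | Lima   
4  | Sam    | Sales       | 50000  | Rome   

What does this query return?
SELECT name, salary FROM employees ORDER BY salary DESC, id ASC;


Sorting by salary DESC, then id ASC for ties

4 rows:
Olivia, 120000
Iris, 70000
Bob, 60000
Sam, 50000


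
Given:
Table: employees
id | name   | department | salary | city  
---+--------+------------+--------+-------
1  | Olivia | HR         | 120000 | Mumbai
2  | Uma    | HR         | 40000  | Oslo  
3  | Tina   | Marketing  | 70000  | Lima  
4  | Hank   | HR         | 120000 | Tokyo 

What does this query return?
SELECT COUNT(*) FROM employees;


COUNT(*) counts all rows

4


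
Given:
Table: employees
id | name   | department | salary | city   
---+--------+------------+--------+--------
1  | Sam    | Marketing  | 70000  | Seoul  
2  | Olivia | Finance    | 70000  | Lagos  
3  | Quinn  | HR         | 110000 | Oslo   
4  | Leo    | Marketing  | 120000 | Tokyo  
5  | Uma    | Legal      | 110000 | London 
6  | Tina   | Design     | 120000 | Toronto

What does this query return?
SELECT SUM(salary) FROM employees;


SUM(salary) = 70000 + 70000 + 110000 + 120000 + 110000 + 120000 = 600000

600000


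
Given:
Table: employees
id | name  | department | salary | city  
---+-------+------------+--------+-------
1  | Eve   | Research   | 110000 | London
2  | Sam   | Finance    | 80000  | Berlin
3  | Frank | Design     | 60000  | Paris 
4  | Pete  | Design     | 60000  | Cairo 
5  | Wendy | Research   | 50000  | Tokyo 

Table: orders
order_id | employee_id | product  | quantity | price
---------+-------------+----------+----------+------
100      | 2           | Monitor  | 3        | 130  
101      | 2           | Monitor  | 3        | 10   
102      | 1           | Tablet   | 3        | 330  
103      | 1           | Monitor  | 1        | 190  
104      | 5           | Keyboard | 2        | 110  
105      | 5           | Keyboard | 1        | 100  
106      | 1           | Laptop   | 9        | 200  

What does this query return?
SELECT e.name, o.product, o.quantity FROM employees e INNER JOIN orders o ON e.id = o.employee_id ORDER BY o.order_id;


Joining employees.id = orders.employee_id:
  employee Sam (id=2) -> order Monitor
  employee Sam (id=2) -> order Monitor
  employee Eve (id=1) -> order Tablet
  employee Eve (id=1) -> order Monitor
  employee Wendy (id=5) -> order Keyboard
  employee Wendy (id=5) -> order Keyboard
  employee Eve (id=1) -> order Laptop


7 rows:
Sam, Monitor, 3
Sam, Monitor, 3
Eve, Tablet, 3
Eve, Monitor, 1
Wendy, Keyboard, 2
Wendy, Keyboard, 1
Eve, Laptop, 9


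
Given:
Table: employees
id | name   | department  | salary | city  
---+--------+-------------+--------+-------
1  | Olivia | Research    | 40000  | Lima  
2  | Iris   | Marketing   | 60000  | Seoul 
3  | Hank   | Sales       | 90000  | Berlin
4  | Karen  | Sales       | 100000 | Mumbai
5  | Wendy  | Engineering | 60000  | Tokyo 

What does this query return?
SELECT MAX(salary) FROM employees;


Salaries: 40000, 60000, 90000, 100000, 60000
MAX = 100000

100000
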